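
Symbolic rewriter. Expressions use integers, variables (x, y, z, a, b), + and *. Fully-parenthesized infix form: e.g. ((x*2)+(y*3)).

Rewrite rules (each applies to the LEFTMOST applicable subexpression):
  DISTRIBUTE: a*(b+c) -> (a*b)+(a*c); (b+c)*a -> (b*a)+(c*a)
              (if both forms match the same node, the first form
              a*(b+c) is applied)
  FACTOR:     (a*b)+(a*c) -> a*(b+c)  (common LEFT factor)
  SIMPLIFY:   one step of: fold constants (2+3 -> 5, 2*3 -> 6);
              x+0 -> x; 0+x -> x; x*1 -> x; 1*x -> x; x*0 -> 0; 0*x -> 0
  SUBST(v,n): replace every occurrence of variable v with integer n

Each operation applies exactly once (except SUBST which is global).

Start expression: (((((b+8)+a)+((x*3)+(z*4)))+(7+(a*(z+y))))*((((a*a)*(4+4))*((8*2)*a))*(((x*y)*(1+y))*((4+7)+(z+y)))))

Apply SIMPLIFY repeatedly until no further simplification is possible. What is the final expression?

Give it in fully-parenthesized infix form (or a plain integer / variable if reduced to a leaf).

Answer: (((((b+8)+a)+((x*3)+(z*4)))+(7+(a*(z+y))))*((((a*a)*8)*(16*a))*(((x*y)*(1+y))*(11+(z+y)))))

Derivation:
Start: (((((b+8)+a)+((x*3)+(z*4)))+(7+(a*(z+y))))*((((a*a)*(4+4))*((8*2)*a))*(((x*y)*(1+y))*((4+7)+(z+y)))))
Step 1: at RLLR: (4+4) -> 8; overall: (((((b+8)+a)+((x*3)+(z*4)))+(7+(a*(z+y))))*((((a*a)*(4+4))*((8*2)*a))*(((x*y)*(1+y))*((4+7)+(z+y))))) -> (((((b+8)+a)+((x*3)+(z*4)))+(7+(a*(z+y))))*((((a*a)*8)*((8*2)*a))*(((x*y)*(1+y))*((4+7)+(z+y)))))
Step 2: at RLRL: (8*2) -> 16; overall: (((((b+8)+a)+((x*3)+(z*4)))+(7+(a*(z+y))))*((((a*a)*8)*((8*2)*a))*(((x*y)*(1+y))*((4+7)+(z+y))))) -> (((((b+8)+a)+((x*3)+(z*4)))+(7+(a*(z+y))))*((((a*a)*8)*(16*a))*(((x*y)*(1+y))*((4+7)+(z+y)))))
Step 3: at RRRL: (4+7) -> 11; overall: (((((b+8)+a)+((x*3)+(z*4)))+(7+(a*(z+y))))*((((a*a)*8)*(16*a))*(((x*y)*(1+y))*((4+7)+(z+y))))) -> (((((b+8)+a)+((x*3)+(z*4)))+(7+(a*(z+y))))*((((a*a)*8)*(16*a))*(((x*y)*(1+y))*(11+(z+y)))))
Fixed point: (((((b+8)+a)+((x*3)+(z*4)))+(7+(a*(z+y))))*((((a*a)*8)*(16*a))*(((x*y)*(1+y))*(11+(z+y)))))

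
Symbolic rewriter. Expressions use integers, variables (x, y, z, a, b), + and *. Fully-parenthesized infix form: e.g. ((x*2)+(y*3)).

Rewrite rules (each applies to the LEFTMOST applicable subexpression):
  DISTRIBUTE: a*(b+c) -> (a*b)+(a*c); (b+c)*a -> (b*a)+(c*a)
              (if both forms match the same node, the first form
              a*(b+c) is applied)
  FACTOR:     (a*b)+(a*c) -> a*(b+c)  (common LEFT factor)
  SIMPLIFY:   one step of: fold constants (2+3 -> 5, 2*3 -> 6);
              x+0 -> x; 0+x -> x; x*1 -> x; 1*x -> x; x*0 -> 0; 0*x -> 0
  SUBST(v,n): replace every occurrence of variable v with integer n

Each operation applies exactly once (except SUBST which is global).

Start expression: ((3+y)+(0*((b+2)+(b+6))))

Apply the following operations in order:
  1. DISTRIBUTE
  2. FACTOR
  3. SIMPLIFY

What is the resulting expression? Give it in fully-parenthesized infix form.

Start: ((3+y)+(0*((b+2)+(b+6))))
Apply DISTRIBUTE at R (target: (0*((b+2)+(b+6)))): ((3+y)+(0*((b+2)+(b+6)))) -> ((3+y)+((0*(b+2))+(0*(b+6))))
Apply FACTOR at R (target: ((0*(b+2))+(0*(b+6)))): ((3+y)+((0*(b+2))+(0*(b+6)))) -> ((3+y)+(0*((b+2)+(b+6))))
Apply SIMPLIFY at R (target: (0*((b+2)+(b+6)))): ((3+y)+(0*((b+2)+(b+6)))) -> ((3+y)+0)

Answer: ((3+y)+0)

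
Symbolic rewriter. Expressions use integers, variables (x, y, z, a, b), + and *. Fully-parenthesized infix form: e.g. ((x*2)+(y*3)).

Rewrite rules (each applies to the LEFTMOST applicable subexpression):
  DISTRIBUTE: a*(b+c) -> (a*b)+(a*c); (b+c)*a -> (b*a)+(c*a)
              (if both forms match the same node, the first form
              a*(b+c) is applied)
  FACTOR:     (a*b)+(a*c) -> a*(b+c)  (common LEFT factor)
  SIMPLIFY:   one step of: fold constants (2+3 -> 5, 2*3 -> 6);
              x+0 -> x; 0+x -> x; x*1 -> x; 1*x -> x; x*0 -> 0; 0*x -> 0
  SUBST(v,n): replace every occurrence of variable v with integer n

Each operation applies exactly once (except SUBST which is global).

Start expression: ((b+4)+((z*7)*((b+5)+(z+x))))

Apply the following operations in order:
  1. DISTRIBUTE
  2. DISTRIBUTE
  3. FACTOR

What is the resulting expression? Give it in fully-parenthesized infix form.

Start: ((b+4)+((z*7)*((b+5)+(z+x))))
Apply DISTRIBUTE at R (target: ((z*7)*((b+5)+(z+x)))): ((b+4)+((z*7)*((b+5)+(z+x)))) -> ((b+4)+(((z*7)*(b+5))+((z*7)*(z+x))))
Apply DISTRIBUTE at RL (target: ((z*7)*(b+5))): ((b+4)+(((z*7)*(b+5))+((z*7)*(z+x)))) -> ((b+4)+((((z*7)*b)+((z*7)*5))+((z*7)*(z+x))))
Apply FACTOR at RL (target: (((z*7)*b)+((z*7)*5))): ((b+4)+((((z*7)*b)+((z*7)*5))+((z*7)*(z+x)))) -> ((b+4)+(((z*7)*(b+5))+((z*7)*(z+x))))

Answer: ((b+4)+(((z*7)*(b+5))+((z*7)*(z+x))))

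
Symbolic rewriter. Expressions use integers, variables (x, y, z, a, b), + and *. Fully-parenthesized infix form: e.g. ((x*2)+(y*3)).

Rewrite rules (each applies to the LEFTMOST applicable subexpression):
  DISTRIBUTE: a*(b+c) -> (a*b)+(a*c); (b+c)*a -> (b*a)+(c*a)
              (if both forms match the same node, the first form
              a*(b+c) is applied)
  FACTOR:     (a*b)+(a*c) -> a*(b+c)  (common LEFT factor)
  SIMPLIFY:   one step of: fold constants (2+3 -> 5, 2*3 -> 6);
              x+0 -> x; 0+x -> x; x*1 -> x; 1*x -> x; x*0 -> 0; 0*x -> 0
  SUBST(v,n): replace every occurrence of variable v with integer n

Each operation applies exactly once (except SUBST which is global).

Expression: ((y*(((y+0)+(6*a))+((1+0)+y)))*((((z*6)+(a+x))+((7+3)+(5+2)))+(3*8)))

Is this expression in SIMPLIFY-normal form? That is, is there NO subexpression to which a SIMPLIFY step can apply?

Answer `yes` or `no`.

Answer: no

Derivation:
Expression: ((y*(((y+0)+(6*a))+((1+0)+y)))*((((z*6)+(a+x))+((7+3)+(5+2)))+(3*8)))
Scanning for simplifiable subexpressions (pre-order)...
  at root: ((y*(((y+0)+(6*a))+((1+0)+y)))*((((z*6)+(a+x))+((7+3)+(5+2)))+(3*8))) (not simplifiable)
  at L: (y*(((y+0)+(6*a))+((1+0)+y))) (not simplifiable)
  at LR: (((y+0)+(6*a))+((1+0)+y)) (not simplifiable)
  at LRL: ((y+0)+(6*a)) (not simplifiable)
  at LRLL: (y+0) (SIMPLIFIABLE)
  at LRLR: (6*a) (not simplifiable)
  at LRR: ((1+0)+y) (not simplifiable)
  at LRRL: (1+0) (SIMPLIFIABLE)
  at R: ((((z*6)+(a+x))+((7+3)+(5+2)))+(3*8)) (not simplifiable)
  at RL: (((z*6)+(a+x))+((7+3)+(5+2))) (not simplifiable)
  at RLL: ((z*6)+(a+x)) (not simplifiable)
  at RLLL: (z*6) (not simplifiable)
  at RLLR: (a+x) (not simplifiable)
  at RLR: ((7+3)+(5+2)) (not simplifiable)
  at RLRL: (7+3) (SIMPLIFIABLE)
  at RLRR: (5+2) (SIMPLIFIABLE)
  at RR: (3*8) (SIMPLIFIABLE)
Found simplifiable subexpr at path LRLL: (y+0)
One SIMPLIFY step would give: ((y*((y+(6*a))+((1+0)+y)))*((((z*6)+(a+x))+((7+3)+(5+2)))+(3*8)))
-> NOT in normal form.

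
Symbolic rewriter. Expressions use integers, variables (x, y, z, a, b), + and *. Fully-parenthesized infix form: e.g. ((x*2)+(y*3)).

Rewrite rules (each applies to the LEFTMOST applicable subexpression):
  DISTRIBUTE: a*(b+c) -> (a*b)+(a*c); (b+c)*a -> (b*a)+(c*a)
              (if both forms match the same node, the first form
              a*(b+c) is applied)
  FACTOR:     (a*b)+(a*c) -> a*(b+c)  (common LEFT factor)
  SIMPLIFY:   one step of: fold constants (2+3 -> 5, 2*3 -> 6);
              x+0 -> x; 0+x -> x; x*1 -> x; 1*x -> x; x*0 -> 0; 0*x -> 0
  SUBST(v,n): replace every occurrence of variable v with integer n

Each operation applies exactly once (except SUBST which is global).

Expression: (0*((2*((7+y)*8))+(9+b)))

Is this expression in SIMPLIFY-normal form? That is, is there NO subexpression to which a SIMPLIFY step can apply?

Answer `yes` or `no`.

Expression: (0*((2*((7+y)*8))+(9+b)))
Scanning for simplifiable subexpressions (pre-order)...
  at root: (0*((2*((7+y)*8))+(9+b))) (SIMPLIFIABLE)
  at R: ((2*((7+y)*8))+(9+b)) (not simplifiable)
  at RL: (2*((7+y)*8)) (not simplifiable)
  at RLR: ((7+y)*8) (not simplifiable)
  at RLRL: (7+y) (not simplifiable)
  at RR: (9+b) (not simplifiable)
Found simplifiable subexpr at path root: (0*((2*((7+y)*8))+(9+b)))
One SIMPLIFY step would give: 0
-> NOT in normal form.

Answer: no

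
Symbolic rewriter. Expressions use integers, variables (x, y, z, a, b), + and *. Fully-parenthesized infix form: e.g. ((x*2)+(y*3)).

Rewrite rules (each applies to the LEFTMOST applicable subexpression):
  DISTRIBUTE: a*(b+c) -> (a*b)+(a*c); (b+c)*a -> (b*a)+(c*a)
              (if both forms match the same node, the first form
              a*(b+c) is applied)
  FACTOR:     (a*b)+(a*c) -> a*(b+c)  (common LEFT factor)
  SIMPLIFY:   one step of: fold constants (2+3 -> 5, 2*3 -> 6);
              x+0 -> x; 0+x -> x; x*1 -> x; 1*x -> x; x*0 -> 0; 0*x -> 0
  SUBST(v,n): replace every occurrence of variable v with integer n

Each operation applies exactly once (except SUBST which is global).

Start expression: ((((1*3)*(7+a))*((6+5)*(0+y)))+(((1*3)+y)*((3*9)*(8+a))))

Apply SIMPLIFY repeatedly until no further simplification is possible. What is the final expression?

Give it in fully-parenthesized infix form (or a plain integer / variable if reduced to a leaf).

Answer: (((3*(7+a))*(11*y))+((3+y)*(27*(8+a))))

Derivation:
Start: ((((1*3)*(7+a))*((6+5)*(0+y)))+(((1*3)+y)*((3*9)*(8+a))))
Step 1: at LLL: (1*3) -> 3; overall: ((((1*3)*(7+a))*((6+5)*(0+y)))+(((1*3)+y)*((3*9)*(8+a)))) -> (((3*(7+a))*((6+5)*(0+y)))+(((1*3)+y)*((3*9)*(8+a))))
Step 2: at LRL: (6+5) -> 11; overall: (((3*(7+a))*((6+5)*(0+y)))+(((1*3)+y)*((3*9)*(8+a)))) -> (((3*(7+a))*(11*(0+y)))+(((1*3)+y)*((3*9)*(8+a))))
Step 3: at LRR: (0+y) -> y; overall: (((3*(7+a))*(11*(0+y)))+(((1*3)+y)*((3*9)*(8+a)))) -> (((3*(7+a))*(11*y))+(((1*3)+y)*((3*9)*(8+a))))
Step 4: at RLL: (1*3) -> 3; overall: (((3*(7+a))*(11*y))+(((1*3)+y)*((3*9)*(8+a)))) -> (((3*(7+a))*(11*y))+((3+y)*((3*9)*(8+a))))
Step 5: at RRL: (3*9) -> 27; overall: (((3*(7+a))*(11*y))+((3+y)*((3*9)*(8+a)))) -> (((3*(7+a))*(11*y))+((3+y)*(27*(8+a))))
Fixed point: (((3*(7+a))*(11*y))+((3+y)*(27*(8+a))))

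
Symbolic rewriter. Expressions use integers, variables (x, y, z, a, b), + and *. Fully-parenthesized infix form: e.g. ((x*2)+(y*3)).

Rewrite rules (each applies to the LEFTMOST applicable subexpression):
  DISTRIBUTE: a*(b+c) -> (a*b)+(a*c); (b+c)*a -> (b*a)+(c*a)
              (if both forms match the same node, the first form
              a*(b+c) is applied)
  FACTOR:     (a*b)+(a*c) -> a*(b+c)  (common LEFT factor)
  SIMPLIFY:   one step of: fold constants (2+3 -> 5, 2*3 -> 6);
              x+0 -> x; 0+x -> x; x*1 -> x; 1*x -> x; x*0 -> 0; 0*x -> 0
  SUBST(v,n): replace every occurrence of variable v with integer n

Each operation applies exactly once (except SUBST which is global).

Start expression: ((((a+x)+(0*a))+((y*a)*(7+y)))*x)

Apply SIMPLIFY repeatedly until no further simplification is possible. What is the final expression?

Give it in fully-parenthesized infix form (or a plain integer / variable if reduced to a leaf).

Answer: (((a+x)+((y*a)*(7+y)))*x)

Derivation:
Start: ((((a+x)+(0*a))+((y*a)*(7+y)))*x)
Step 1: at LLR: (0*a) -> 0; overall: ((((a+x)+(0*a))+((y*a)*(7+y)))*x) -> ((((a+x)+0)+((y*a)*(7+y)))*x)
Step 2: at LL: ((a+x)+0) -> (a+x); overall: ((((a+x)+0)+((y*a)*(7+y)))*x) -> (((a+x)+((y*a)*(7+y)))*x)
Fixed point: (((a+x)+((y*a)*(7+y)))*x)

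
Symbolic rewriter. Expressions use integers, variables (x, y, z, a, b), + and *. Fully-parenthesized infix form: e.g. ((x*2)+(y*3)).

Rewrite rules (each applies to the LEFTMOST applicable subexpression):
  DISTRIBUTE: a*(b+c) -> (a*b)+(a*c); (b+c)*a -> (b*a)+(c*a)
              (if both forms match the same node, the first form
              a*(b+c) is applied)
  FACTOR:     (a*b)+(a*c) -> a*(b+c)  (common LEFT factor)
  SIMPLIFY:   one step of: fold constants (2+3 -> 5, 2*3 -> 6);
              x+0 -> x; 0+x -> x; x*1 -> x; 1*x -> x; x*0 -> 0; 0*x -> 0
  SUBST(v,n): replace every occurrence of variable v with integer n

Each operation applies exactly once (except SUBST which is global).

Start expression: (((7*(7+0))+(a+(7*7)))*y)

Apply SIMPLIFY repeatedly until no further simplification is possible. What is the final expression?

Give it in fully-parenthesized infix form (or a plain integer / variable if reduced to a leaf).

Answer: ((49+(a+49))*y)

Derivation:
Start: (((7*(7+0))+(a+(7*7)))*y)
Step 1: at LLR: (7+0) -> 7; overall: (((7*(7+0))+(a+(7*7)))*y) -> (((7*7)+(a+(7*7)))*y)
Step 2: at LL: (7*7) -> 49; overall: (((7*7)+(a+(7*7)))*y) -> ((49+(a+(7*7)))*y)
Step 3: at LRR: (7*7) -> 49; overall: ((49+(a+(7*7)))*y) -> ((49+(a+49))*y)
Fixed point: ((49+(a+49))*y)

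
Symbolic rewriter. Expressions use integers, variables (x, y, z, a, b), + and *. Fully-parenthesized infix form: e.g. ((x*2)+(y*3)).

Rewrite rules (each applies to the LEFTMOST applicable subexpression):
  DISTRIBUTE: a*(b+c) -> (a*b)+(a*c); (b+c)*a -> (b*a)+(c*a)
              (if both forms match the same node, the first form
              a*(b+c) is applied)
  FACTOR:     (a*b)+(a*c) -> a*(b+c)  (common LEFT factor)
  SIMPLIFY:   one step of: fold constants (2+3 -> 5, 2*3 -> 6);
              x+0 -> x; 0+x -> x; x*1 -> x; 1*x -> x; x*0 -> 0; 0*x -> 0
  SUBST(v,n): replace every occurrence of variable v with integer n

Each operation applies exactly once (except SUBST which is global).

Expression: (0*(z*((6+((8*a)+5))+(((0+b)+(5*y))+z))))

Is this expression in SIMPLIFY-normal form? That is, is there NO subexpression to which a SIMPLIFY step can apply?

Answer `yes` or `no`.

Expression: (0*(z*((6+((8*a)+5))+(((0+b)+(5*y))+z))))
Scanning for simplifiable subexpressions (pre-order)...
  at root: (0*(z*((6+((8*a)+5))+(((0+b)+(5*y))+z)))) (SIMPLIFIABLE)
  at R: (z*((6+((8*a)+5))+(((0+b)+(5*y))+z))) (not simplifiable)
  at RR: ((6+((8*a)+5))+(((0+b)+(5*y))+z)) (not simplifiable)
  at RRL: (6+((8*a)+5)) (not simplifiable)
  at RRLR: ((8*a)+5) (not simplifiable)
  at RRLRL: (8*a) (not simplifiable)
  at RRR: (((0+b)+(5*y))+z) (not simplifiable)
  at RRRL: ((0+b)+(5*y)) (not simplifiable)
  at RRRLL: (0+b) (SIMPLIFIABLE)
  at RRRLR: (5*y) (not simplifiable)
Found simplifiable subexpr at path root: (0*(z*((6+((8*a)+5))+(((0+b)+(5*y))+z))))
One SIMPLIFY step would give: 0
-> NOT in normal form.

Answer: no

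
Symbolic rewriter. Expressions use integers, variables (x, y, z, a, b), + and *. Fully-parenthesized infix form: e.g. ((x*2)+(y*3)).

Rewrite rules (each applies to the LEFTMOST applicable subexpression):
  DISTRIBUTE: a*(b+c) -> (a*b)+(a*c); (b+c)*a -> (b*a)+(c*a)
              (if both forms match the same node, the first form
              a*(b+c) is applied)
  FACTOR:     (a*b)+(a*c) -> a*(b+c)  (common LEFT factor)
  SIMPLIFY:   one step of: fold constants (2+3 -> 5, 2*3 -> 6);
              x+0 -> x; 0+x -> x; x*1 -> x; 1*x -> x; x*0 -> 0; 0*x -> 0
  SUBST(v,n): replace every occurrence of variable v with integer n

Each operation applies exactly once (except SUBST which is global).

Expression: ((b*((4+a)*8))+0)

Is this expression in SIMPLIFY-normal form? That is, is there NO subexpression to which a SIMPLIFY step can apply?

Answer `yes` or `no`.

Expression: ((b*((4+a)*8))+0)
Scanning for simplifiable subexpressions (pre-order)...
  at root: ((b*((4+a)*8))+0) (SIMPLIFIABLE)
  at L: (b*((4+a)*8)) (not simplifiable)
  at LR: ((4+a)*8) (not simplifiable)
  at LRL: (4+a) (not simplifiable)
Found simplifiable subexpr at path root: ((b*((4+a)*8))+0)
One SIMPLIFY step would give: (b*((4+a)*8))
-> NOT in normal form.

Answer: no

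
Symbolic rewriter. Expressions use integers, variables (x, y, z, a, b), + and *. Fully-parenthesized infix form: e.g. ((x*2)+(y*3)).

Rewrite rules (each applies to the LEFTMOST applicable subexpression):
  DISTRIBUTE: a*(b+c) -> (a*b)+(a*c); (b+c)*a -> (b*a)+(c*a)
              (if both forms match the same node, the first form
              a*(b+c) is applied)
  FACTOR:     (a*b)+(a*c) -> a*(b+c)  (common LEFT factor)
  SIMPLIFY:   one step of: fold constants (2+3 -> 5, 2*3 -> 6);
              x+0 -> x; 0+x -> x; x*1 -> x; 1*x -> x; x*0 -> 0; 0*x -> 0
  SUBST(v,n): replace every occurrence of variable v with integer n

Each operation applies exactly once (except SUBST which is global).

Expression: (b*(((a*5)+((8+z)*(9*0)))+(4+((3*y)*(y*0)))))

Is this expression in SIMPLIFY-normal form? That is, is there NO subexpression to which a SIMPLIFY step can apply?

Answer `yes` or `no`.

Answer: no

Derivation:
Expression: (b*(((a*5)+((8+z)*(9*0)))+(4+((3*y)*(y*0)))))
Scanning for simplifiable subexpressions (pre-order)...
  at root: (b*(((a*5)+((8+z)*(9*0)))+(4+((3*y)*(y*0))))) (not simplifiable)
  at R: (((a*5)+((8+z)*(9*0)))+(4+((3*y)*(y*0)))) (not simplifiable)
  at RL: ((a*5)+((8+z)*(9*0))) (not simplifiable)
  at RLL: (a*5) (not simplifiable)
  at RLR: ((8+z)*(9*0)) (not simplifiable)
  at RLRL: (8+z) (not simplifiable)
  at RLRR: (9*0) (SIMPLIFIABLE)
  at RR: (4+((3*y)*(y*0))) (not simplifiable)
  at RRR: ((3*y)*(y*0)) (not simplifiable)
  at RRRL: (3*y) (not simplifiable)
  at RRRR: (y*0) (SIMPLIFIABLE)
Found simplifiable subexpr at path RLRR: (9*0)
One SIMPLIFY step would give: (b*(((a*5)+((8+z)*0))+(4+((3*y)*(y*0)))))
-> NOT in normal form.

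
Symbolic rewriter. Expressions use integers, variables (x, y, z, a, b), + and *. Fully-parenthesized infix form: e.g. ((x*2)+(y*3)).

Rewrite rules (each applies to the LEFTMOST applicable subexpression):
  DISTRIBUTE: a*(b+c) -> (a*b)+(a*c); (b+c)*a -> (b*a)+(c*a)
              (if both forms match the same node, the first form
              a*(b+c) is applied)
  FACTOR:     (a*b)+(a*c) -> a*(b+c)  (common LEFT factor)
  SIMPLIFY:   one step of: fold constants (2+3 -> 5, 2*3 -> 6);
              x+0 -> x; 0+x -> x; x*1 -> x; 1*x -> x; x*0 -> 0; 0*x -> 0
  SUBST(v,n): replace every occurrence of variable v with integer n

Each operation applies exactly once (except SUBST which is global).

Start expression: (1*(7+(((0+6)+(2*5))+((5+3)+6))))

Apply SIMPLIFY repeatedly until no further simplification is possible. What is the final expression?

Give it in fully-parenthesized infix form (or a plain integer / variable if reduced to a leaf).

Answer: 37

Derivation:
Start: (1*(7+(((0+6)+(2*5))+((5+3)+6))))
Step 1: at root: (1*(7+(((0+6)+(2*5))+((5+3)+6)))) -> (7+(((0+6)+(2*5))+((5+3)+6))); overall: (1*(7+(((0+6)+(2*5))+((5+3)+6)))) -> (7+(((0+6)+(2*5))+((5+3)+6)))
Step 2: at RLL: (0+6) -> 6; overall: (7+(((0+6)+(2*5))+((5+3)+6))) -> (7+((6+(2*5))+((5+3)+6)))
Step 3: at RLR: (2*5) -> 10; overall: (7+((6+(2*5))+((5+3)+6))) -> (7+((6+10)+((5+3)+6)))
Step 4: at RL: (6+10) -> 16; overall: (7+((6+10)+((5+3)+6))) -> (7+(16+((5+3)+6)))
Step 5: at RRL: (5+3) -> 8; overall: (7+(16+((5+3)+6))) -> (7+(16+(8+6)))
Step 6: at RR: (8+6) -> 14; overall: (7+(16+(8+6))) -> (7+(16+14))
Step 7: at R: (16+14) -> 30; overall: (7+(16+14)) -> (7+30)
Step 8: at root: (7+30) -> 37; overall: (7+30) -> 37
Fixed point: 37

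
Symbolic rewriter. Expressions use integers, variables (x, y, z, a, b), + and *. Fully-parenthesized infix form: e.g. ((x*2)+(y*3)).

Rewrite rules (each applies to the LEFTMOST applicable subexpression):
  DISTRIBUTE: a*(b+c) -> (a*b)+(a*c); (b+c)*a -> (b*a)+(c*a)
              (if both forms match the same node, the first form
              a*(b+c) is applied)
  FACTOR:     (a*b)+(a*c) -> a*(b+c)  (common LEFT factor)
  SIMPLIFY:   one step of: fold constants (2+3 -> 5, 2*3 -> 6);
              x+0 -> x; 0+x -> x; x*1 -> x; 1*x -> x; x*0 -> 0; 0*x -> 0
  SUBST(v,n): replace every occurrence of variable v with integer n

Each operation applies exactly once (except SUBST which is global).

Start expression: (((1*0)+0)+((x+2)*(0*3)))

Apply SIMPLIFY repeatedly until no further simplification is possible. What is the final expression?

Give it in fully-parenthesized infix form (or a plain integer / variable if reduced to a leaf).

Start: (((1*0)+0)+((x+2)*(0*3)))
Step 1: at L: ((1*0)+0) -> (1*0); overall: (((1*0)+0)+((x+2)*(0*3))) -> ((1*0)+((x+2)*(0*3)))
Step 2: at L: (1*0) -> 0; overall: ((1*0)+((x+2)*(0*3))) -> (0+((x+2)*(0*3)))
Step 3: at root: (0+((x+2)*(0*3))) -> ((x+2)*(0*3)); overall: (0+((x+2)*(0*3))) -> ((x+2)*(0*3))
Step 4: at R: (0*3) -> 0; overall: ((x+2)*(0*3)) -> ((x+2)*0)
Step 5: at root: ((x+2)*0) -> 0; overall: ((x+2)*0) -> 0
Fixed point: 0

Answer: 0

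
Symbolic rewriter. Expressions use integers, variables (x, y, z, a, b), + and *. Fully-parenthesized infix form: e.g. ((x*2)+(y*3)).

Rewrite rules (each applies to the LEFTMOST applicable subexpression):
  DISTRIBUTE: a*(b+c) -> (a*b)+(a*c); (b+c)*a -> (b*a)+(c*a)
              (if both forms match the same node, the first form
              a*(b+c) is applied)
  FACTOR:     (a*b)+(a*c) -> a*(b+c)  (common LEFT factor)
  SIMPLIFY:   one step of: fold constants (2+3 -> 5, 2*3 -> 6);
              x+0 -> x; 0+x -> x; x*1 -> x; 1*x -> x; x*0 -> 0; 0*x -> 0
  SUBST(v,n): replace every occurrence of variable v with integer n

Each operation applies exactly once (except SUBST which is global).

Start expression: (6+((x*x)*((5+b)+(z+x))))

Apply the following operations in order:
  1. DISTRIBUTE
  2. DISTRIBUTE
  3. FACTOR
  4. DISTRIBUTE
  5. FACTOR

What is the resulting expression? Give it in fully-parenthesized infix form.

Start: (6+((x*x)*((5+b)+(z+x))))
Apply DISTRIBUTE at R (target: ((x*x)*((5+b)+(z+x)))): (6+((x*x)*((5+b)+(z+x)))) -> (6+(((x*x)*(5+b))+((x*x)*(z+x))))
Apply DISTRIBUTE at RL (target: ((x*x)*(5+b))): (6+(((x*x)*(5+b))+((x*x)*(z+x)))) -> (6+((((x*x)*5)+((x*x)*b))+((x*x)*(z+x))))
Apply FACTOR at RL (target: (((x*x)*5)+((x*x)*b))): (6+((((x*x)*5)+((x*x)*b))+((x*x)*(z+x)))) -> (6+(((x*x)*(5+b))+((x*x)*(z+x))))
Apply DISTRIBUTE at RL (target: ((x*x)*(5+b))): (6+(((x*x)*(5+b))+((x*x)*(z+x)))) -> (6+((((x*x)*5)+((x*x)*b))+((x*x)*(z+x))))
Apply FACTOR at RL (target: (((x*x)*5)+((x*x)*b))): (6+((((x*x)*5)+((x*x)*b))+((x*x)*(z+x)))) -> (6+(((x*x)*(5+b))+((x*x)*(z+x))))

Answer: (6+(((x*x)*(5+b))+((x*x)*(z+x))))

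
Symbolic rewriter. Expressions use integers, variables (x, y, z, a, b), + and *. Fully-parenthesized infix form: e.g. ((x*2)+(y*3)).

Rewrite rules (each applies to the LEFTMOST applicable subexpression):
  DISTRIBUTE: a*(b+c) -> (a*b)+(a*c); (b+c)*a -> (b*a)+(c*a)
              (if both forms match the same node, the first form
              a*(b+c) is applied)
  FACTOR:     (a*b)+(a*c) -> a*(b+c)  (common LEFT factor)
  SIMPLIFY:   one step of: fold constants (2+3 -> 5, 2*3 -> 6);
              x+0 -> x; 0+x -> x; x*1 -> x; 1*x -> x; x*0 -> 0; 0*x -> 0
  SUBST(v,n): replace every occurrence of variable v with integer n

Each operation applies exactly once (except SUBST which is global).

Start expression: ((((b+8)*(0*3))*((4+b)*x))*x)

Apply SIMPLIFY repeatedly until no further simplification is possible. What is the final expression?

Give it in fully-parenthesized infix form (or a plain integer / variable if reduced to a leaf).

Start: ((((b+8)*(0*3))*((4+b)*x))*x)
Step 1: at LLR: (0*3) -> 0; overall: ((((b+8)*(0*3))*((4+b)*x))*x) -> ((((b+8)*0)*((4+b)*x))*x)
Step 2: at LL: ((b+8)*0) -> 0; overall: ((((b+8)*0)*((4+b)*x))*x) -> ((0*((4+b)*x))*x)
Step 3: at L: (0*((4+b)*x)) -> 0; overall: ((0*((4+b)*x))*x) -> (0*x)
Step 4: at root: (0*x) -> 0; overall: (0*x) -> 0
Fixed point: 0

Answer: 0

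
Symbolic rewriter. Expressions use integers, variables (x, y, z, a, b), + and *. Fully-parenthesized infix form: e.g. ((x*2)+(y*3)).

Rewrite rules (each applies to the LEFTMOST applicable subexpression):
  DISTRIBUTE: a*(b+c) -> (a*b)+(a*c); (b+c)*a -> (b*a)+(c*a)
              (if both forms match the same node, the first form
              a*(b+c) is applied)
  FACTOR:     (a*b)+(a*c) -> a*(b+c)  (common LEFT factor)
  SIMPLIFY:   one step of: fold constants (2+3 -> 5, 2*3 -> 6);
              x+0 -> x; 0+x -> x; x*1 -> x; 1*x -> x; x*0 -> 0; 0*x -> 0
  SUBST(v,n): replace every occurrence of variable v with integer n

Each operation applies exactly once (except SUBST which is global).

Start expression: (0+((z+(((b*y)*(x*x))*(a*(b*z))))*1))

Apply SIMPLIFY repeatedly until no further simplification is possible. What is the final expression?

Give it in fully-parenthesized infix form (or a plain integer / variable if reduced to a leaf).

Answer: (z+(((b*y)*(x*x))*(a*(b*z))))

Derivation:
Start: (0+((z+(((b*y)*(x*x))*(a*(b*z))))*1))
Step 1: at root: (0+((z+(((b*y)*(x*x))*(a*(b*z))))*1)) -> ((z+(((b*y)*(x*x))*(a*(b*z))))*1); overall: (0+((z+(((b*y)*(x*x))*(a*(b*z))))*1)) -> ((z+(((b*y)*(x*x))*(a*(b*z))))*1)
Step 2: at root: ((z+(((b*y)*(x*x))*(a*(b*z))))*1) -> (z+(((b*y)*(x*x))*(a*(b*z)))); overall: ((z+(((b*y)*(x*x))*(a*(b*z))))*1) -> (z+(((b*y)*(x*x))*(a*(b*z))))
Fixed point: (z+(((b*y)*(x*x))*(a*(b*z))))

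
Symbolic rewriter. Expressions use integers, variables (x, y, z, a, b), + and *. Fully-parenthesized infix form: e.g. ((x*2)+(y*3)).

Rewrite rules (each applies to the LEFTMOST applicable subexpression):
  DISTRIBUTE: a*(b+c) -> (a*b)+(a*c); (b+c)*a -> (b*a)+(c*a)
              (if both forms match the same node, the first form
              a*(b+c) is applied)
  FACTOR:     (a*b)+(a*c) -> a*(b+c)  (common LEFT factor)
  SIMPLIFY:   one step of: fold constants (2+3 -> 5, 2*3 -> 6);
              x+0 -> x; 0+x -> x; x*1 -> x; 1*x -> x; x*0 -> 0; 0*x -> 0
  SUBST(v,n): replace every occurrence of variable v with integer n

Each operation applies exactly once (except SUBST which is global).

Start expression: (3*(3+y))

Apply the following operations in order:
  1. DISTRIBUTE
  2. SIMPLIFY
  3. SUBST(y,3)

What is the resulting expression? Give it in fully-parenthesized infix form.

Start: (3*(3+y))
Apply DISTRIBUTE at root (target: (3*(3+y))): (3*(3+y)) -> ((3*3)+(3*y))
Apply SIMPLIFY at L (target: (3*3)): ((3*3)+(3*y)) -> (9+(3*y))
Apply SUBST(y,3): (9+(3*y)) -> (9+(3*3))

Answer: (9+(3*3))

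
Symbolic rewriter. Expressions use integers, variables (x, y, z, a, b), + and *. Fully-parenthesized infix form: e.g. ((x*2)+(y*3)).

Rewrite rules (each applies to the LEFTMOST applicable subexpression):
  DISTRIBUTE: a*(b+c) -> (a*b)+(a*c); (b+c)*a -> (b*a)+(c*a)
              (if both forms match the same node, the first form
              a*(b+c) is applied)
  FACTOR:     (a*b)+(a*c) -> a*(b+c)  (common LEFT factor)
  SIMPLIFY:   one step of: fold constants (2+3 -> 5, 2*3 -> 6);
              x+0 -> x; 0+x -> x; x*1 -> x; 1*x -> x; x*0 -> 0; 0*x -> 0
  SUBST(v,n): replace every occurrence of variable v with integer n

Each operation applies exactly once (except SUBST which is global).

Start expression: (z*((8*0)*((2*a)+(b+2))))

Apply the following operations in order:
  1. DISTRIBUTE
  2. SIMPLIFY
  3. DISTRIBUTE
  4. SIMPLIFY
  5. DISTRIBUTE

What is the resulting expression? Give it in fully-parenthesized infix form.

Start: (z*((8*0)*((2*a)+(b+2))))
Apply DISTRIBUTE at R (target: ((8*0)*((2*a)+(b+2)))): (z*((8*0)*((2*a)+(b+2)))) -> (z*(((8*0)*(2*a))+((8*0)*(b+2))))
Apply SIMPLIFY at RLL (target: (8*0)): (z*(((8*0)*(2*a))+((8*0)*(b+2)))) -> (z*((0*(2*a))+((8*0)*(b+2))))
Apply DISTRIBUTE at root (target: (z*((0*(2*a))+((8*0)*(b+2))))): (z*((0*(2*a))+((8*0)*(b+2)))) -> ((z*(0*(2*a)))+(z*((8*0)*(b+2))))
Apply SIMPLIFY at LR (target: (0*(2*a))): ((z*(0*(2*a)))+(z*((8*0)*(b+2)))) -> ((z*0)+(z*((8*0)*(b+2))))
Apply DISTRIBUTE at RR (target: ((8*0)*(b+2))): ((z*0)+(z*((8*0)*(b+2)))) -> ((z*0)+(z*(((8*0)*b)+((8*0)*2))))

Answer: ((z*0)+(z*(((8*0)*b)+((8*0)*2))))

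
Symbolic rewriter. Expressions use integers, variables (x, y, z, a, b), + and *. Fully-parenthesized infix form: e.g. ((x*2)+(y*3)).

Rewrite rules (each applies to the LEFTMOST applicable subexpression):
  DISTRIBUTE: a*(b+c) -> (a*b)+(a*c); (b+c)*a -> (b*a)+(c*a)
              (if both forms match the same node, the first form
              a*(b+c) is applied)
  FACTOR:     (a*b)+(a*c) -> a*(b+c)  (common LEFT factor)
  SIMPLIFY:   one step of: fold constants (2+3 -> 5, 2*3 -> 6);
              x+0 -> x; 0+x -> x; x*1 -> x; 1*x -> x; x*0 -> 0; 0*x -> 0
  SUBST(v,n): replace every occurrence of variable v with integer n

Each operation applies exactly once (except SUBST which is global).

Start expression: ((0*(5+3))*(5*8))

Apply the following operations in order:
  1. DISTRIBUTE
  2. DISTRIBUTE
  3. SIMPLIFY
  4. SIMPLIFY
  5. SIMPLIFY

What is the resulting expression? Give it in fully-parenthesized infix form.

Start: ((0*(5+3))*(5*8))
Apply DISTRIBUTE at L (target: (0*(5+3))): ((0*(5+3))*(5*8)) -> (((0*5)+(0*3))*(5*8))
Apply DISTRIBUTE at root (target: (((0*5)+(0*3))*(5*8))): (((0*5)+(0*3))*(5*8)) -> (((0*5)*(5*8))+((0*3)*(5*8)))
Apply SIMPLIFY at LL (target: (0*5)): (((0*5)*(5*8))+((0*3)*(5*8))) -> ((0*(5*8))+((0*3)*(5*8)))
Apply SIMPLIFY at L (target: (0*(5*8))): ((0*(5*8))+((0*3)*(5*8))) -> (0+((0*3)*(5*8)))
Apply SIMPLIFY at root (target: (0+((0*3)*(5*8)))): (0+((0*3)*(5*8))) -> ((0*3)*(5*8))

Answer: ((0*3)*(5*8))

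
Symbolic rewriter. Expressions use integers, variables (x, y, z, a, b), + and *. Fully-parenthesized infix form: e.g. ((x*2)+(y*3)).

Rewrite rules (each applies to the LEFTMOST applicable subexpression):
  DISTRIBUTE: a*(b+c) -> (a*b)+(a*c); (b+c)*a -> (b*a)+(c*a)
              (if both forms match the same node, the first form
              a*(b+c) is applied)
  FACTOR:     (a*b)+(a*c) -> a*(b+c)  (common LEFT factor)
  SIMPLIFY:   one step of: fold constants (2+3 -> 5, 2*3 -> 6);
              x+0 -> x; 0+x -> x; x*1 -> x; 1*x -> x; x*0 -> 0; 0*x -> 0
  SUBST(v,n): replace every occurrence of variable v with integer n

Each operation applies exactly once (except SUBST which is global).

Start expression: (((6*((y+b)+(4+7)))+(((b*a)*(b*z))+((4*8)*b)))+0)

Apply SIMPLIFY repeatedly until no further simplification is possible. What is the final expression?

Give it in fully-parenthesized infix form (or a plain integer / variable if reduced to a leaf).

Answer: ((6*((y+b)+11))+(((b*a)*(b*z))+(32*b)))

Derivation:
Start: (((6*((y+b)+(4+7)))+(((b*a)*(b*z))+((4*8)*b)))+0)
Step 1: at root: (((6*((y+b)+(4+7)))+(((b*a)*(b*z))+((4*8)*b)))+0) -> ((6*((y+b)+(4+7)))+(((b*a)*(b*z))+((4*8)*b))); overall: (((6*((y+b)+(4+7)))+(((b*a)*(b*z))+((4*8)*b)))+0) -> ((6*((y+b)+(4+7)))+(((b*a)*(b*z))+((4*8)*b)))
Step 2: at LRR: (4+7) -> 11; overall: ((6*((y+b)+(4+7)))+(((b*a)*(b*z))+((4*8)*b))) -> ((6*((y+b)+11))+(((b*a)*(b*z))+((4*8)*b)))
Step 3: at RRL: (4*8) -> 32; overall: ((6*((y+b)+11))+(((b*a)*(b*z))+((4*8)*b))) -> ((6*((y+b)+11))+(((b*a)*(b*z))+(32*b)))
Fixed point: ((6*((y+b)+11))+(((b*a)*(b*z))+(32*b)))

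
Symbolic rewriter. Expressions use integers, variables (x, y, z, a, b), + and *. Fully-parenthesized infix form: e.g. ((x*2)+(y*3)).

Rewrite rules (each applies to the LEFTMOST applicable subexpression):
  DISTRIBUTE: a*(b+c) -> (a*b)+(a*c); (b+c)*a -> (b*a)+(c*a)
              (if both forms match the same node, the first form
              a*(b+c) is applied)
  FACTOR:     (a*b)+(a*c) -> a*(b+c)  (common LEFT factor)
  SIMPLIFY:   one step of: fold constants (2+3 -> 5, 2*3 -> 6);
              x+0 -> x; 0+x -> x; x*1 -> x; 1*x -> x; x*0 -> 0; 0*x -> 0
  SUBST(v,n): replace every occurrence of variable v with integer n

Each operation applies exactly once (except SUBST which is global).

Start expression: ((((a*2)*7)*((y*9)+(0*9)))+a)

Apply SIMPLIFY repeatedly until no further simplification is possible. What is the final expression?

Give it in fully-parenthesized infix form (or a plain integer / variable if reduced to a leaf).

Start: ((((a*2)*7)*((y*9)+(0*9)))+a)
Step 1: at LRR: (0*9) -> 0; overall: ((((a*2)*7)*((y*9)+(0*9)))+a) -> ((((a*2)*7)*((y*9)+0))+a)
Step 2: at LR: ((y*9)+0) -> (y*9); overall: ((((a*2)*7)*((y*9)+0))+a) -> ((((a*2)*7)*(y*9))+a)
Fixed point: ((((a*2)*7)*(y*9))+a)

Answer: ((((a*2)*7)*(y*9))+a)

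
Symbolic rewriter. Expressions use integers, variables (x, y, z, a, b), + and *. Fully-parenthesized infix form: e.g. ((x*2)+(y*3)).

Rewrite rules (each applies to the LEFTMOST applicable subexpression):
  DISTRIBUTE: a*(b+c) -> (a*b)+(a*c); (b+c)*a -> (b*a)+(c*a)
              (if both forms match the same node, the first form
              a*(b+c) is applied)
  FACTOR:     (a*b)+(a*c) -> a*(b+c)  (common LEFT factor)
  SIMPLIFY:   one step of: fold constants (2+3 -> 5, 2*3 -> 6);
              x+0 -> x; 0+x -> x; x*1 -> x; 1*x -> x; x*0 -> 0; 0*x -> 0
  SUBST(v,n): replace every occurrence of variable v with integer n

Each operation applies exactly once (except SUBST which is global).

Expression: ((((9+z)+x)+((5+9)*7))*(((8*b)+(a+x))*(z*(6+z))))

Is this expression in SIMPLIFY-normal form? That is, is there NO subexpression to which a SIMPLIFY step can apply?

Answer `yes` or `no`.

Answer: no

Derivation:
Expression: ((((9+z)+x)+((5+9)*7))*(((8*b)+(a+x))*(z*(6+z))))
Scanning for simplifiable subexpressions (pre-order)...
  at root: ((((9+z)+x)+((5+9)*7))*(((8*b)+(a+x))*(z*(6+z)))) (not simplifiable)
  at L: (((9+z)+x)+((5+9)*7)) (not simplifiable)
  at LL: ((9+z)+x) (not simplifiable)
  at LLL: (9+z) (not simplifiable)
  at LR: ((5+9)*7) (not simplifiable)
  at LRL: (5+9) (SIMPLIFIABLE)
  at R: (((8*b)+(a+x))*(z*(6+z))) (not simplifiable)
  at RL: ((8*b)+(a+x)) (not simplifiable)
  at RLL: (8*b) (not simplifiable)
  at RLR: (a+x) (not simplifiable)
  at RR: (z*(6+z)) (not simplifiable)
  at RRR: (6+z) (not simplifiable)
Found simplifiable subexpr at path LRL: (5+9)
One SIMPLIFY step would give: ((((9+z)+x)+(14*7))*(((8*b)+(a+x))*(z*(6+z))))
-> NOT in normal form.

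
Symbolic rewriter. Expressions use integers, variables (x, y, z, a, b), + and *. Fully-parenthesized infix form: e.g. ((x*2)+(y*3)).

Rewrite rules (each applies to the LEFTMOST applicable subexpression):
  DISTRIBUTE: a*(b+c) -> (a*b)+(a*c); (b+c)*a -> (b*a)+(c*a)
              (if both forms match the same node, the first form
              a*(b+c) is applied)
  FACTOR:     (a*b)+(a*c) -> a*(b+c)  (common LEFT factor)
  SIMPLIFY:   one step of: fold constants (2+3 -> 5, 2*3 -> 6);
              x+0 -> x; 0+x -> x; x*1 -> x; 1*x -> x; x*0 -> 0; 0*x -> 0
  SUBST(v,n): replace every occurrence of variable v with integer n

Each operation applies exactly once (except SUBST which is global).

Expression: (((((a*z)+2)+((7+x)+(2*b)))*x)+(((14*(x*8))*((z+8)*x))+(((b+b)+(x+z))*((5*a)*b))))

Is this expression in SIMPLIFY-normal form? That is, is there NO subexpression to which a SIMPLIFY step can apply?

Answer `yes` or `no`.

Expression: (((((a*z)+2)+((7+x)+(2*b)))*x)+(((14*(x*8))*((z+8)*x))+(((b+b)+(x+z))*((5*a)*b))))
Scanning for simplifiable subexpressions (pre-order)...
  at root: (((((a*z)+2)+((7+x)+(2*b)))*x)+(((14*(x*8))*((z+8)*x))+(((b+b)+(x+z))*((5*a)*b)))) (not simplifiable)
  at L: ((((a*z)+2)+((7+x)+(2*b)))*x) (not simplifiable)
  at LL: (((a*z)+2)+((7+x)+(2*b))) (not simplifiable)
  at LLL: ((a*z)+2) (not simplifiable)
  at LLLL: (a*z) (not simplifiable)
  at LLR: ((7+x)+(2*b)) (not simplifiable)
  at LLRL: (7+x) (not simplifiable)
  at LLRR: (2*b) (not simplifiable)
  at R: (((14*(x*8))*((z+8)*x))+(((b+b)+(x+z))*((5*a)*b))) (not simplifiable)
  at RL: ((14*(x*8))*((z+8)*x)) (not simplifiable)
  at RLL: (14*(x*8)) (not simplifiable)
  at RLLR: (x*8) (not simplifiable)
  at RLR: ((z+8)*x) (not simplifiable)
  at RLRL: (z+8) (not simplifiable)
  at RR: (((b+b)+(x+z))*((5*a)*b)) (not simplifiable)
  at RRL: ((b+b)+(x+z)) (not simplifiable)
  at RRLL: (b+b) (not simplifiable)
  at RRLR: (x+z) (not simplifiable)
  at RRR: ((5*a)*b) (not simplifiable)
  at RRRL: (5*a) (not simplifiable)
Result: no simplifiable subexpression found -> normal form.

Answer: yes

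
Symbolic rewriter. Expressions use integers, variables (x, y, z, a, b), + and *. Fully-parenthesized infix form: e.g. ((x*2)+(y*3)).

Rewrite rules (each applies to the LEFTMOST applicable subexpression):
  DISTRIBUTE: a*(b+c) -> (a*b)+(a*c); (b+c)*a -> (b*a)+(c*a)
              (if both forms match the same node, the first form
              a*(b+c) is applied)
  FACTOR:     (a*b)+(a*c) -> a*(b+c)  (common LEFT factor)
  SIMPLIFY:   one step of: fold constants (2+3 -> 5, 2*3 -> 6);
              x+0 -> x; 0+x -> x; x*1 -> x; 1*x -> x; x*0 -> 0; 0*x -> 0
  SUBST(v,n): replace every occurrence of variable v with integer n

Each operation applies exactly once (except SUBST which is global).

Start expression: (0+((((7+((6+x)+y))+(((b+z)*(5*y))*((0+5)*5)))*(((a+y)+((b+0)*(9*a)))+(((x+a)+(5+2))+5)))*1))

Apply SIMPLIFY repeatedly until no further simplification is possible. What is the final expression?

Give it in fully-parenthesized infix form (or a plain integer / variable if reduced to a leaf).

Answer: (((7+((6+x)+y))+(((b+z)*(5*y))*25))*(((a+y)+(b*(9*a)))+(((x+a)+7)+5)))

Derivation:
Start: (0+((((7+((6+x)+y))+(((b+z)*(5*y))*((0+5)*5)))*(((a+y)+((b+0)*(9*a)))+(((x+a)+(5+2))+5)))*1))
Step 1: at root: (0+((((7+((6+x)+y))+(((b+z)*(5*y))*((0+5)*5)))*(((a+y)+((b+0)*(9*a)))+(((x+a)+(5+2))+5)))*1)) -> ((((7+((6+x)+y))+(((b+z)*(5*y))*((0+5)*5)))*(((a+y)+((b+0)*(9*a)))+(((x+a)+(5+2))+5)))*1); overall: (0+((((7+((6+x)+y))+(((b+z)*(5*y))*((0+5)*5)))*(((a+y)+((b+0)*(9*a)))+(((x+a)+(5+2))+5)))*1)) -> ((((7+((6+x)+y))+(((b+z)*(5*y))*((0+5)*5)))*(((a+y)+((b+0)*(9*a)))+(((x+a)+(5+2))+5)))*1)
Step 2: at root: ((((7+((6+x)+y))+(((b+z)*(5*y))*((0+5)*5)))*(((a+y)+((b+0)*(9*a)))+(((x+a)+(5+2))+5)))*1) -> (((7+((6+x)+y))+(((b+z)*(5*y))*((0+5)*5)))*(((a+y)+((b+0)*(9*a)))+(((x+a)+(5+2))+5))); overall: ((((7+((6+x)+y))+(((b+z)*(5*y))*((0+5)*5)))*(((a+y)+((b+0)*(9*a)))+(((x+a)+(5+2))+5)))*1) -> (((7+((6+x)+y))+(((b+z)*(5*y))*((0+5)*5)))*(((a+y)+((b+0)*(9*a)))+(((x+a)+(5+2))+5)))
Step 3: at LRRL: (0+5) -> 5; overall: (((7+((6+x)+y))+(((b+z)*(5*y))*((0+5)*5)))*(((a+y)+((b+0)*(9*a)))+(((x+a)+(5+2))+5))) -> (((7+((6+x)+y))+(((b+z)*(5*y))*(5*5)))*(((a+y)+((b+0)*(9*a)))+(((x+a)+(5+2))+5)))
Step 4: at LRR: (5*5) -> 25; overall: (((7+((6+x)+y))+(((b+z)*(5*y))*(5*5)))*(((a+y)+((b+0)*(9*a)))+(((x+a)+(5+2))+5))) -> (((7+((6+x)+y))+(((b+z)*(5*y))*25))*(((a+y)+((b+0)*(9*a)))+(((x+a)+(5+2))+5)))
Step 5: at RLRL: (b+0) -> b; overall: (((7+((6+x)+y))+(((b+z)*(5*y))*25))*(((a+y)+((b+0)*(9*a)))+(((x+a)+(5+2))+5))) -> (((7+((6+x)+y))+(((b+z)*(5*y))*25))*(((a+y)+(b*(9*a)))+(((x+a)+(5+2))+5)))
Step 6: at RRLR: (5+2) -> 7; overall: (((7+((6+x)+y))+(((b+z)*(5*y))*25))*(((a+y)+(b*(9*a)))+(((x+a)+(5+2))+5))) -> (((7+((6+x)+y))+(((b+z)*(5*y))*25))*(((a+y)+(b*(9*a)))+(((x+a)+7)+5)))
Fixed point: (((7+((6+x)+y))+(((b+z)*(5*y))*25))*(((a+y)+(b*(9*a)))+(((x+a)+7)+5)))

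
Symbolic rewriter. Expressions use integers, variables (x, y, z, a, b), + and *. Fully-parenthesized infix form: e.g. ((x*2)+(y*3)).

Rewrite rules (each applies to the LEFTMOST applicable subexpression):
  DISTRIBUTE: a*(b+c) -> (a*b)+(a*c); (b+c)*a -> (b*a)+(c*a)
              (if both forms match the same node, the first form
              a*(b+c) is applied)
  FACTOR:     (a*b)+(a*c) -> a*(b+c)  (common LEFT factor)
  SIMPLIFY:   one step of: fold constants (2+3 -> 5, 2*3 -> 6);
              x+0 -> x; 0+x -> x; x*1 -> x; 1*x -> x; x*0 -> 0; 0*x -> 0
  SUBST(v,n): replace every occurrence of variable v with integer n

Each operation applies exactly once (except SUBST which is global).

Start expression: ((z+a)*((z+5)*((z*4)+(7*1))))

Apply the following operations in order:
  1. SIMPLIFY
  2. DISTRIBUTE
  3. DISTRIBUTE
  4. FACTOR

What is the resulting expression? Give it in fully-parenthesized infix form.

Start: ((z+a)*((z+5)*((z*4)+(7*1))))
Apply SIMPLIFY at RRR (target: (7*1)): ((z+a)*((z+5)*((z*4)+(7*1)))) -> ((z+a)*((z+5)*((z*4)+7)))
Apply DISTRIBUTE at root (target: ((z+a)*((z+5)*((z*4)+7)))): ((z+a)*((z+5)*((z*4)+7))) -> ((z*((z+5)*((z*4)+7)))+(a*((z+5)*((z*4)+7))))
Apply DISTRIBUTE at LR (target: ((z+5)*((z*4)+7))): ((z*((z+5)*((z*4)+7)))+(a*((z+5)*((z*4)+7)))) -> ((z*(((z+5)*(z*4))+((z+5)*7)))+(a*((z+5)*((z*4)+7))))
Apply FACTOR at LR (target: (((z+5)*(z*4))+((z+5)*7))): ((z*(((z+5)*(z*4))+((z+5)*7)))+(a*((z+5)*((z*4)+7)))) -> ((z*((z+5)*((z*4)+7)))+(a*((z+5)*((z*4)+7))))

Answer: ((z*((z+5)*((z*4)+7)))+(a*((z+5)*((z*4)+7))))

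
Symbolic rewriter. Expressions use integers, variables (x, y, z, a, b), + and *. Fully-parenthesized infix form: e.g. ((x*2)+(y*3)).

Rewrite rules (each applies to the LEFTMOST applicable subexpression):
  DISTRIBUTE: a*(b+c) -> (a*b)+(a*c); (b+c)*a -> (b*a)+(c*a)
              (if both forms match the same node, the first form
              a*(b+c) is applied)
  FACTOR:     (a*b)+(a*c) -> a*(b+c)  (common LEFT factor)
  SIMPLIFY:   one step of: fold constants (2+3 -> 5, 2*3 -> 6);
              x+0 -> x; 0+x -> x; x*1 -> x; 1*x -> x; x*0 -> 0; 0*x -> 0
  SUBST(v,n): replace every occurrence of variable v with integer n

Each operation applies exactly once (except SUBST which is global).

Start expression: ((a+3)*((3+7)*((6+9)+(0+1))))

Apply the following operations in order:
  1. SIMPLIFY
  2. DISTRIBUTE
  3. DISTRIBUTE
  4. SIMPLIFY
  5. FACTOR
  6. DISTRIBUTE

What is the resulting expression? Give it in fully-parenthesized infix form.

Answer: ((a*((10*15)+(10*(0+1))))+(3*(10*((6+9)+(0+1)))))

Derivation:
Start: ((a+3)*((3+7)*((6+9)+(0+1))))
Apply SIMPLIFY at RL (target: (3+7)): ((a+3)*((3+7)*((6+9)+(0+1)))) -> ((a+3)*(10*((6+9)+(0+1))))
Apply DISTRIBUTE at root (target: ((a+3)*(10*((6+9)+(0+1))))): ((a+3)*(10*((6+9)+(0+1)))) -> ((a*(10*((6+9)+(0+1))))+(3*(10*((6+9)+(0+1)))))
Apply DISTRIBUTE at LR (target: (10*((6+9)+(0+1)))): ((a*(10*((6+9)+(0+1))))+(3*(10*((6+9)+(0+1))))) -> ((a*((10*(6+9))+(10*(0+1))))+(3*(10*((6+9)+(0+1)))))
Apply SIMPLIFY at LRLR (target: (6+9)): ((a*((10*(6+9))+(10*(0+1))))+(3*(10*((6+9)+(0+1))))) -> ((a*((10*15)+(10*(0+1))))+(3*(10*((6+9)+(0+1)))))
Apply FACTOR at LR (target: ((10*15)+(10*(0+1)))): ((a*((10*15)+(10*(0+1))))+(3*(10*((6+9)+(0+1))))) -> ((a*(10*(15+(0+1))))+(3*(10*((6+9)+(0+1)))))
Apply DISTRIBUTE at LR (target: (10*(15+(0+1)))): ((a*(10*(15+(0+1))))+(3*(10*((6+9)+(0+1))))) -> ((a*((10*15)+(10*(0+1))))+(3*(10*((6+9)+(0+1)))))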